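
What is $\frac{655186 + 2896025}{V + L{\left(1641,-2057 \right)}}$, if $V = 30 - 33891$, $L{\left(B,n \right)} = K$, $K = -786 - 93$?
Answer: $- \frac{394579}{3860} \approx -102.22$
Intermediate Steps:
$K = -879$ ($K = -786 - 93 = -879$)
$L{\left(B,n \right)} = -879$
$V = -33861$ ($V = 30 - 33891 = -33861$)
$\frac{655186 + 2896025}{V + L{\left(1641,-2057 \right)}} = \frac{655186 + 2896025}{-33861 - 879} = \frac{3551211}{-34740} = 3551211 \left(- \frac{1}{34740}\right) = - \frac{394579}{3860}$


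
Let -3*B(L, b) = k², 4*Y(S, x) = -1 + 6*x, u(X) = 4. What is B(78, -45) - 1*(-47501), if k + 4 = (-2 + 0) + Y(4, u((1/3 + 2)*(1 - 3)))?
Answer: 2280047/48 ≈ 47501.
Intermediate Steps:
Y(S, x) = -¼ + 3*x/2 (Y(S, x) = (-1 + 6*x)/4 = -¼ + 3*x/2)
k = -¼ (k = -4 + ((-2 + 0) + (-¼ + (3/2)*4)) = -4 + (-2 + (-¼ + 6)) = -4 + (-2 + 23/4) = -4 + 15/4 = -¼ ≈ -0.25000)
B(L, b) = -1/48 (B(L, b) = -(-¼)²/3 = -⅓*1/16 = -1/48)
B(78, -45) - 1*(-47501) = -1/48 - 1*(-47501) = -1/48 + 47501 = 2280047/48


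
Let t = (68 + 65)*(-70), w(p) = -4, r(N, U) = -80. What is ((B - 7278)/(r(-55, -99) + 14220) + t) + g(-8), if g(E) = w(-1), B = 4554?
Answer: -32925671/3535 ≈ -9314.2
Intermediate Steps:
g(E) = -4
t = -9310 (t = 133*(-70) = -9310)
((B - 7278)/(r(-55, -99) + 14220) + t) + g(-8) = ((4554 - 7278)/(-80 + 14220) - 9310) - 4 = (-2724/14140 - 9310) - 4 = (-2724*1/14140 - 9310) - 4 = (-681/3535 - 9310) - 4 = -32911531/3535 - 4 = -32925671/3535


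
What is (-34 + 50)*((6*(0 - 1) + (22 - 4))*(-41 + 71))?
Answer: 5760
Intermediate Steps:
(-34 + 50)*((6*(0 - 1) + (22 - 4))*(-41 + 71)) = 16*((6*(-1) + 18)*30) = 16*((-6 + 18)*30) = 16*(12*30) = 16*360 = 5760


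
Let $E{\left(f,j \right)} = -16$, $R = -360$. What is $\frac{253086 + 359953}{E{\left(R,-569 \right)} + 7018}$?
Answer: $\frac{613039}{7002} \approx 87.552$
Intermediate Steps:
$\frac{253086 + 359953}{E{\left(R,-569 \right)} + 7018} = \frac{253086 + 359953}{-16 + 7018} = \frac{613039}{7002}$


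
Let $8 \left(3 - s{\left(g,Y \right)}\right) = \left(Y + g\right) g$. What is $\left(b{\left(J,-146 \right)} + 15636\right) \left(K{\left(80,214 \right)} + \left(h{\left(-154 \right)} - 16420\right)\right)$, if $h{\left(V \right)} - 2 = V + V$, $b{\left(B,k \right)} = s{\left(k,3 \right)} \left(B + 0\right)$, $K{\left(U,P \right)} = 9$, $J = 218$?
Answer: $\frac{18476815307}{2} \approx 9.2384 \cdot 10^{9}$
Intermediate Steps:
$s{\left(g,Y \right)} = 3 - \frac{g \left(Y + g\right)}{8}$ ($s{\left(g,Y \right)} = 3 - \frac{\left(Y + g\right) g}{8} = 3 - \frac{g \left(Y + g\right)}{8}$)
$b{\left(B,k \right)} = B \left(3 - \frac{3 k}{8} - \frac{k^{2}}{8}\right)$ ($b{\left(B,k \right)} = \left(3 - \frac{k^{2}}{8} - \frac{3 k}{8}\right) \left(B + 0\right) = \left(3 - \frac{k^{2}}{8} - \frac{3 k}{8}\right) B = \left(3 - \frac{3 k}{8} - \frac{k^{2}}{8}\right) B = B \left(3 - \frac{3 k}{8} - \frac{k^{2}}{8}\right)$)
$h{\left(V \right)} = 2 + 2 V$ ($h{\left(V \right)} = 2 + \left(V + V\right) = 2 + 2 V$)
$\left(b{\left(J,-146 \right)} + 15636\right) \left(K{\left(80,214 \right)} + \left(h{\left(-154 \right)} - 16420\right)\right) = \left(\frac{1}{8} \cdot 218 \left(24 - \left(-146\right)^{2} - -438\right) + 15636\right) \left(9 + \left(\left(2 + 2 \left(-154\right)\right) - 16420\right)\right) = \left(\frac{1}{8} \cdot 218 \left(24 - 21316 + 438\right) + 15636\right) \left(9 + \left(\left(2 - 308\right) - 16420\right)\right) = \left(\frac{1}{8} \cdot 218 \left(24 - 21316 + 438\right) + 15636\right) \left(9 - 16726\right) = \left(\frac{1}{8} \cdot 218 \left(-20854\right) + 15636\right) \left(9 - 16726\right) = \left(- \frac{1136543}{2} + 15636\right) \left(-16717\right) = \left(- \frac{1105271}{2}\right) \left(-16717\right) = \frac{18476815307}{2}$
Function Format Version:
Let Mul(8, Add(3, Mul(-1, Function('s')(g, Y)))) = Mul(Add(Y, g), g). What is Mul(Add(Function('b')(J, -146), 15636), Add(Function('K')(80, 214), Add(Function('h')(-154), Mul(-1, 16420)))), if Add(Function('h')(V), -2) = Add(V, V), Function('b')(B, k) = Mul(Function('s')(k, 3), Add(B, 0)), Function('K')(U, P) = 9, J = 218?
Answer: Rational(18476815307, 2) ≈ 9.2384e+9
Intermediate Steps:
Function('s')(g, Y) = Add(3, Mul(Rational(-1, 8), g, Add(Y, g))) (Function('s')(g, Y) = Add(3, Mul(Rational(-1, 8), Mul(Add(Y, g), g))) = Add(3, Mul(Rational(-1, 8), Mul(g, Add(Y, g)))) = Add(3, Mul(Rational(-1, 8), g, Add(Y, g))))
Function('b')(B, k) = Mul(B, Add(3, Mul(Rational(-3, 8), k), Mul(Rational(-1, 8), Pow(k, 2)))) (Function('b')(B, k) = Mul(Add(3, Mul(Rational(-1, 8), Pow(k, 2)), Mul(Rational(-1, 8), 3, k)), Add(B, 0)) = Mul(Add(3, Mul(Rational(-1, 8), Pow(k, 2)), Mul(Rational(-3, 8), k)), B) = Mul(Add(3, Mul(Rational(-3, 8), k), Mul(Rational(-1, 8), Pow(k, 2))), B) = Mul(B, Add(3, Mul(Rational(-3, 8), k), Mul(Rational(-1, 8), Pow(k, 2)))))
Function('h')(V) = Add(2, Mul(2, V)) (Function('h')(V) = Add(2, Add(V, V)) = Add(2, Mul(2, V)))
Mul(Add(Function('b')(J, -146), 15636), Add(Function('K')(80, 214), Add(Function('h')(-154), Mul(-1, 16420)))) = Mul(Add(Mul(Rational(1, 8), 218, Add(24, Mul(-1, Pow(-146, 2)), Mul(-3, -146))), 15636), Add(9, Add(Add(2, Mul(2, -154)), Mul(-1, 16420)))) = Mul(Add(Mul(Rational(1, 8), 218, Add(24, Mul(-1, 21316), 438)), 15636), Add(9, Add(Add(2, -308), -16420))) = Mul(Add(Mul(Rational(1, 8), 218, Add(24, -21316, 438)), 15636), Add(9, Add(-306, -16420))) = Mul(Add(Mul(Rational(1, 8), 218, -20854), 15636), Add(9, -16726)) = Mul(Add(Rational(-1136543, 2), 15636), -16717) = Mul(Rational(-1105271, 2), -16717) = Rational(18476815307, 2)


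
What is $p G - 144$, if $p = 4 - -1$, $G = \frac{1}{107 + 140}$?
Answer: $- \frac{35563}{247} \approx -143.98$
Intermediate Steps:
$G = \frac{1}{247} \approx 0.0040486$
$p = 5$ ($p = 4 + 1 = 5$)
$p G - 144 = 5 \cdot \frac{1}{247} - 144 = \frac{5}{247} - 144 = - \frac{35563}{247}$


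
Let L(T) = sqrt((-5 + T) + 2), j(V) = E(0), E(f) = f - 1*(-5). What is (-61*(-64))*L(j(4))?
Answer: 3904*sqrt(2) ≈ 5521.1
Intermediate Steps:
E(f) = 5 + f (E(f) = f + 5 = 5 + f)
j(V) = 5 (j(V) = 5 + 0 = 5)
L(T) = sqrt(-3 + T)
(-61*(-64))*L(j(4)) = (-61*(-64))*sqrt(-3 + 5) = 3904*sqrt(2)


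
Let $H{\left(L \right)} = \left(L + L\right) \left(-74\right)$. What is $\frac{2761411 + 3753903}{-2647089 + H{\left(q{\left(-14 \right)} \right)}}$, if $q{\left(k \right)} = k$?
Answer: $- \frac{6515314}{2645017} \approx -2.4632$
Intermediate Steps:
$H{\left(L \right)} = - 148 L$ ($H{\left(L \right)} = 2 L \left(-74\right) = - 148 L$)
$\frac{2761411 + 3753903}{-2647089 + H{\left(q{\left(-14 \right)} \right)}} = \frac{2761411 + 3753903}{-2647089 - -2072} = \frac{6515314}{-2647089 + 2072} = \frac{6515314}{-2645017} = 6515314 \left(- \frac{1}{2645017}\right) = - \frac{6515314}{2645017}$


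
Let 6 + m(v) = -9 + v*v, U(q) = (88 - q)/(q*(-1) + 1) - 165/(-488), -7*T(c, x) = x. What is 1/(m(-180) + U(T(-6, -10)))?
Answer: 488/15705469 ≈ 3.1072e-5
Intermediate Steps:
T(c, x) = -x/7
U(q) = 165/488 + (88 - q)/(1 - q) (U(q) = (88 - q)/(-q + 1) - 165*(-1/488) = (88 - q)/(1 - q) + 165/488 = 165/488 + (88 - q)/(1 - q))
m(v) = -15 + v² (m(v) = -6 + (-9 + v*v) = -6 + (-9 + v²) = -15 + v²)
1/(m(-180) + U(T(-6, -10))) = 1/((-15 + (-180)²) + (-43109 + 653*(-⅐*(-10)))/(488*(-1 - ⅐*(-10)))) = 1/((-15 + 32400) + (-43109 + 653*(10/7))/(488*(-1 + 10/7))) = 1/(32385 + (-43109 + 6530/7)/(488*(3/7))) = 1/(32385 + (1/488)*(7/3)*(-295233/7)) = 1/(32385 - 98411/488) = 1/(15705469/488) = 488/15705469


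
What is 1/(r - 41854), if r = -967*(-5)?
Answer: -1/37019 ≈ -2.7013e-5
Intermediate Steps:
r = 4835
1/(r - 41854) = 1/(4835 - 41854) = 1/(-37019) = -1/37019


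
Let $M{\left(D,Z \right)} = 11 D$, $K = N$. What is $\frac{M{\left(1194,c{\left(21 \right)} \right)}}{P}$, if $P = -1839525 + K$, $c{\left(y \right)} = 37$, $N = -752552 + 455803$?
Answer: $- \frac{6567}{1068137} \approx -0.0061481$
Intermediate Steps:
$N = -296749$
$K = -296749$
$P = -2136274$ ($P = -1839525 - 296749 = -2136274$)
$\frac{M{\left(1194,c{\left(21 \right)} \right)}}{P} = \frac{11 \cdot 1194}{-2136274} = 13134 \left(- \frac{1}{2136274}\right) = - \frac{6567}{1068137}$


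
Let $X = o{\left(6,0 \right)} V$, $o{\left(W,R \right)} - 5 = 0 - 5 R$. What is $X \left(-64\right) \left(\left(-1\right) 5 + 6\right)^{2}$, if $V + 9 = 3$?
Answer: $1920$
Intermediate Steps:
$V = -6$ ($V = -9 + 3 = -6$)
$o{\left(W,R \right)} = 5 - 5 R$ ($o{\left(W,R \right)} = 5 + \left(0 - 5 R\right) = 5 - 5 R$)
$X = -30$ ($X = \left(5 - 0\right) \left(-6\right) = \left(5 + 0\right) \left(-6\right) = 5 \left(-6\right) = -30$)
$X \left(-64\right) \left(\left(-1\right) 5 + 6\right)^{2} = \left(-30\right) \left(-64\right) \left(\left(-1\right) 5 + 6\right)^{2} = 1920 \left(-5 + 6\right)^{2} = 1920 \cdot 1^{2} = 1920 \cdot 1 = 1920$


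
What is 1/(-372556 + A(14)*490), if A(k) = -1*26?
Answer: -1/385296 ≈ -2.5954e-6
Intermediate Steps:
A(k) = -26
1/(-372556 + A(14)*490) = 1/(-372556 - 26*490) = 1/(-372556 - 12740) = 1/(-385296) = -1/385296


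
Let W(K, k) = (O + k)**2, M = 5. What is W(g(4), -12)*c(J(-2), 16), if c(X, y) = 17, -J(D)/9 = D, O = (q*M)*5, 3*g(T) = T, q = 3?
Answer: 67473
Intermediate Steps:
g(T) = T/3
O = 75 (O = (3*5)*5 = 15*5 = 75)
J(D) = -9*D
W(K, k) = (75 + k)**2
W(g(4), -12)*c(J(-2), 16) = (75 - 12)**2*17 = 63**2*17 = 3969*17 = 67473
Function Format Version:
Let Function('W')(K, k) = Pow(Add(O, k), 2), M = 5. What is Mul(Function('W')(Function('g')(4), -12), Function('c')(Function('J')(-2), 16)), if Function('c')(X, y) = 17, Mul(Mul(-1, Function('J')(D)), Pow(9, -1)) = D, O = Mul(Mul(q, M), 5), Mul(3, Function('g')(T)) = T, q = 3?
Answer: 67473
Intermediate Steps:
Function('g')(T) = Mul(Rational(1, 3), T)
O = 75 (O = Mul(Mul(3, 5), 5) = Mul(15, 5) = 75)
Function('J')(D) = Mul(-9, D)
Function('W')(K, k) = Pow(Add(75, k), 2)
Mul(Function('W')(Function('g')(4), -12), Function('c')(Function('J')(-2), 16)) = Mul(Pow(Add(75, -12), 2), 17) = Mul(Pow(63, 2), 17) = Mul(3969, 17) = 67473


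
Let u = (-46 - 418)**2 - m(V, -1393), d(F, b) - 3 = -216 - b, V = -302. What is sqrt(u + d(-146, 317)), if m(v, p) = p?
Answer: sqrt(216159) ≈ 464.93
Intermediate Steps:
d(F, b) = -213 - b (d(F, b) = 3 + (-216 - b) = -213 - b)
u = 216689 (u = (-46 - 418)**2 - 1*(-1393) = (-464)**2 + 1393 = 215296 + 1393 = 216689)
sqrt(u + d(-146, 317)) = sqrt(216689 + (-213 - 1*317)) = sqrt(216689 + (-213 - 317)) = sqrt(216689 - 530) = sqrt(216159)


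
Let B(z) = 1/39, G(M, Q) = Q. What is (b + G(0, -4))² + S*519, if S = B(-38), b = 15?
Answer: 1746/13 ≈ 134.31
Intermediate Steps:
B(z) = 1/39
S = 1/39 ≈ 0.025641
(b + G(0, -4))² + S*519 = (15 - 4)² + (1/39)*519 = 11² + 173/13 = 121 + 173/13 = 1746/13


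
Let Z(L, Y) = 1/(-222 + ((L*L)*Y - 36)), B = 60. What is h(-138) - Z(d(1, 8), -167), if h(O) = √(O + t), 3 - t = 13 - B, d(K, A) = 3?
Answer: 1/1761 + 2*I*√22 ≈ 0.00056786 + 9.3808*I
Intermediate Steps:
Z(L, Y) = 1/(-258 + Y*L²) (Z(L, Y) = 1/(-222 + (L²*Y - 36)) = 1/(-222 + (Y*L² - 36)) = 1/(-222 + (-36 + Y*L²)) = 1/(-258 + Y*L²))
t = 50 (t = 3 - (13 - 1*60) = 3 - (13 - 60) = 3 - 1*(-47) = 3 + 47 = 50)
h(O) = √(50 + O) (h(O) = √(O + 50) = √(50 + O))
h(-138) - Z(d(1, 8), -167) = √(50 - 138) - 1/(-258 - 167*3²) = √(-88) - 1/(-258 - 167*9) = 2*I*√22 - 1/(-258 - 1503) = 2*I*√22 - 1/(-1761) = 2*I*√22 - 1*(-1/1761) = 2*I*√22 + 1/1761 = 1/1761 + 2*I*√22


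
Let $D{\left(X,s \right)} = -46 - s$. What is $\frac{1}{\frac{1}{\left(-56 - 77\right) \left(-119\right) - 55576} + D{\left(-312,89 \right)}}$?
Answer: $- \frac{39749}{5366116} \approx -0.0074074$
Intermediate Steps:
$\frac{1}{\frac{1}{\left(-56 - 77\right) \left(-119\right) - 55576} + D{\left(-312,89 \right)}} = \frac{1}{\frac{1}{\left(-56 - 77\right) \left(-119\right) - 55576} - 135} = \frac{1}{\frac{1}{\left(-133\right) \left(-119\right) - 55576} - 135} = \frac{1}{\frac{1}{15827 - 55576} - 135} = \frac{1}{\frac{1}{-39749} - 135} = \frac{1}{- \frac{1}{39749} - 135} = \frac{1}{- \frac{5366116}{39749}} = - \frac{39749}{5366116}$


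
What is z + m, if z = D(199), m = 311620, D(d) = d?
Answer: 311819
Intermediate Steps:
z = 199
z + m = 199 + 311620 = 311819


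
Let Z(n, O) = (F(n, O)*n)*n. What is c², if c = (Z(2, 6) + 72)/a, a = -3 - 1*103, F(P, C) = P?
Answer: 1600/2809 ≈ 0.56960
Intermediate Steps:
a = -106 (a = -3 - 103 = -106)
Z(n, O) = n³ (Z(n, O) = (n*n)*n = n²*n = n³)
c = -40/53 (c = (2³ + 72)/(-106) = (8 + 72)*(-1/106) = 80*(-1/106) = -40/53 ≈ -0.75472)
c² = (-40/53)² = 1600/2809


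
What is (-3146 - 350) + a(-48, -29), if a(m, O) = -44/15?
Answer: -52484/15 ≈ -3498.9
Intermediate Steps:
a(m, O) = -44/15 (a(m, O) = -44*1/15 = -44/15)
(-3146 - 350) + a(-48, -29) = (-3146 - 350) - 44/15 = -3496 - 44/15 = -52484/15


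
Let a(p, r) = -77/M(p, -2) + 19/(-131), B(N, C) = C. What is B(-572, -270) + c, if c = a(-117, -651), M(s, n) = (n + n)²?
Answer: -576311/2096 ≈ -274.96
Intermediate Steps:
M(s, n) = 4*n² (M(s, n) = (2*n)² = 4*n²)
a(p, r) = -10391/2096 (a(p, r) = -77/(4*(-2)²) + 19/(-131) = -77/(4*4) + 19*(-1/131) = -77/16 - 19/131 = -10391/2096)
c = -10391/2096 ≈ -4.9575
B(-572, -270) + c = -270 - 10391/2096 = -576311/2096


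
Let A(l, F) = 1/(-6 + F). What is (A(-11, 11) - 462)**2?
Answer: 5331481/25 ≈ 2.1326e+5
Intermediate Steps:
(A(-11, 11) - 462)**2 = (1/(-6 + 11) - 462)**2 = (1/5 - 462)**2 = (-2309/5)**2 = 5331481/25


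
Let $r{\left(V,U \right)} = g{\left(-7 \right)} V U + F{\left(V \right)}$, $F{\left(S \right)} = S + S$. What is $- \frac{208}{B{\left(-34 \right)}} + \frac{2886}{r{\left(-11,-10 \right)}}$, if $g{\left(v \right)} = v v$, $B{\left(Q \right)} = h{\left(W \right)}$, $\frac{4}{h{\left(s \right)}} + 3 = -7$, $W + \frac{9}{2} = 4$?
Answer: $\frac{1397123}{2684} \approx 520.54$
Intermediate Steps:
$W = - \frac{1}{2}$ ($W = - \frac{9}{2} + 4 = - \frac{1}{2} \approx -0.5$)
$h{\left(s \right)} = - \frac{2}{5}$ ($h{\left(s \right)} = \frac{4}{-3 - 7} = \frac{4}{-10} = 4 \left(- \frac{1}{10}\right) = - \frac{2}{5}$)
$B{\left(Q \right)} = - \frac{2}{5}$
$F{\left(S \right)} = 2 S$
$g{\left(v \right)} = v^{2}$
$r{\left(V,U \right)} = 2 V + 49 U V$ ($r{\left(V,U \right)} = \left(-7\right)^{2} V U + 2 V = 49 V U + 2 V = 49 U V + 2 V = 2 V + 49 U V$)
$- \frac{208}{B{\left(-34 \right)}} + \frac{2886}{r{\left(-11,-10 \right)}} = - \frac{208}{- \frac{2}{5}} + \frac{2886}{\left(-11\right) \left(2 + 49 \left(-10\right)\right)} = \left(-208\right) \left(- \frac{5}{2}\right) + \frac{2886}{\left(-11\right) \left(2 - 490\right)} = 520 + \frac{2886}{\left(-11\right) \left(-488\right)} = 520 + \frac{2886}{5368} = 520 + 2886 \cdot \frac{1}{5368} = 520 + \frac{1443}{2684} = \frac{1397123}{2684}$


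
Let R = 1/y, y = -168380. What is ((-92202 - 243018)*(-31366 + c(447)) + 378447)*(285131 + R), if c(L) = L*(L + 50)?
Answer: -3070610503695440180127/168380 ≈ -1.8236e+16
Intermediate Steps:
c(L) = L*(50 + L)
R = -1/168380 (R = 1/(-168380) = -1/168380 ≈ -5.9389e-6)
((-92202 - 243018)*(-31366 + c(447)) + 378447)*(285131 + R) = ((-92202 - 243018)*(-31366 + 447*(50 + 447)) + 378447)*(285131 - 1/168380) = (-335220*(-31366 + 447*497) + 378447)*(48010357779/168380) = (-335220*(-31366 + 222159) + 378447)*(48010357779/168380) = (-335220*190793 + 378447)*(48010357779/168380) = (-63957629460 + 378447)*(48010357779/168380) = -63957251013*48010357779/168380 = -3070610503695440180127/168380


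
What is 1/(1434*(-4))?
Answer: -1/5736 ≈ -0.00017434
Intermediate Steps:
1/(1434*(-4)) = 1/(-5736) = -1/5736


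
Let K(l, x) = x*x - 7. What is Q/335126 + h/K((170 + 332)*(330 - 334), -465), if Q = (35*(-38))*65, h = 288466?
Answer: 19495102654/18115068367 ≈ 1.0762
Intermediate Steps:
K(l, x) = -7 + x² (K(l, x) = x² - 7 = -7 + x²)
Q = -86450 (Q = -1330*65 = -86450)
Q/335126 + h/K((170 + 332)*(330 - 334), -465) = -86450/335126 + 288466/(-7 + (-465)²) = -86450*1/335126 + 288466/(-7 + 216225) = -43225/167563 + 288466/216218 = -43225/167563 + 288466*(1/216218) = -43225/167563 + 144233/108109 = 19495102654/18115068367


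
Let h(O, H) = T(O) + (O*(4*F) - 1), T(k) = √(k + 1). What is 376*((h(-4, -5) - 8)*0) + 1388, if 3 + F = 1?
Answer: 1388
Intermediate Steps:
F = -2 (F = -3 + 1 = -2)
T(k) = √(1 + k)
h(O, H) = -1 + √(1 + O) - 8*O (h(O, H) = √(1 + O) + (O*(4*(-2)) - 1) = √(1 + O) + (O*(-8) - 1) = √(1 + O) + (-8*O - 1) = √(1 + O) + (-1 - 8*O) = -1 + √(1 + O) - 8*O)
376*((h(-4, -5) - 8)*0) + 1388 = 376*(((-1 + √(1 - 4) - 8*(-4)) - 8)*0) + 1388 = 376*(((-1 + √(-3) + 32) - 8)*0) + 1388 = 376*(((-1 + I*√3 + 32) - 8)*0) + 1388 = 376*(((31 + I*√3) - 8)*0) + 1388 = 376*((23 + I*√3)*0) + 1388 = 376*0 + 1388 = 0 + 1388 = 1388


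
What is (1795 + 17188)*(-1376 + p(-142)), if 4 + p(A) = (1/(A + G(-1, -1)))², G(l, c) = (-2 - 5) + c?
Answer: -589422131017/22500 ≈ -2.6197e+7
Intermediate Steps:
G(l, c) = -7 + c
p(A) = -4 + (-8 + A)⁻² (p(A) = -4 + (1/(A + (-7 - 1)))² = -4 + (1/(A - 8))² = -4 + (1/(-8 + A))² = -4 + (-8 + A)⁻²)
(1795 + 17188)*(-1376 + p(-142)) = (1795 + 17188)*(-1376 + (-4 + (-8 - 142)⁻²)) = 18983*(-1376 + (-4 + (-150)⁻²)) = 18983*(-1376 + (-4 + 1/22500)) = 18983*(-1376 - 89999/22500) = 18983*(-31049999/22500) = -589422131017/22500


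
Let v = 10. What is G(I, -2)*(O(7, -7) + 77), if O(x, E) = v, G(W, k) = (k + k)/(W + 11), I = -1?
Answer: -174/5 ≈ -34.800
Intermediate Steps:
G(W, k) = 2*k/(11 + W) (G(W, k) = (2*k)/(11 + W) = 2*k/(11 + W))
O(x, E) = 10
G(I, -2)*(O(7, -7) + 77) = (2*(-2)/(11 - 1))*(10 + 77) = (2*(-2)/10)*87 = (2*(-2)*(⅒))*87 = -⅖*87 = -174/5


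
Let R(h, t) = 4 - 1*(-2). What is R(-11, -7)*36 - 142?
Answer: 74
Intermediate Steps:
R(h, t) = 6 (R(h, t) = 4 + 2 = 6)
R(-11, -7)*36 - 142 = 6*36 - 142 = 216 - 142 = 74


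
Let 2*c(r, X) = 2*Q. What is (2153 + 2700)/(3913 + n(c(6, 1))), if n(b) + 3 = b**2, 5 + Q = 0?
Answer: 4853/3935 ≈ 1.2333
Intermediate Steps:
Q = -5 (Q = -5 + 0 = -5)
c(r, X) = -5 (c(r, X) = (2*(-5))/2 = (1/2)*(-10) = -5)
n(b) = -3 + b**2
(2153 + 2700)/(3913 + n(c(6, 1))) = (2153 + 2700)/(3913 + (-3 + (-5)**2)) = 4853/(3913 + (-3 + 25)) = 4853/(3913 + 22) = 4853/3935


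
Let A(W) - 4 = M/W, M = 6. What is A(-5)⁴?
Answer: 38416/625 ≈ 61.466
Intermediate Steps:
A(W) = 4 + 6/W
A(-5)⁴ = (4 + 6/(-5))⁴ = (4 + 6*(-⅕))⁴ = (4 - 6/5)⁴ = (14/5)⁴ = 38416/625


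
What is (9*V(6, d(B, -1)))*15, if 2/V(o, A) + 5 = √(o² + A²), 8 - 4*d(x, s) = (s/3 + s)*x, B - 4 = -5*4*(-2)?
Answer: 12150/2599 + 1620*√706/2599 ≈ 21.237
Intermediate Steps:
B = 44 (B = 4 - 5*4*(-2) = 4 - 20*(-2) = 4 + 40 = 44)
d(x, s) = 2 - s*x/3 (d(x, s) = 2 - (s/3 + s)*x/4 = 2 - 4*s/3*x/4 = 2 - s*x/3)
V(o, A) = 2/(-5 + √(A² + o²)) (V(o, A) = 2/(-5 + √(o² + A²)) = 2/(-5 + √(A² + o²)))
(9*V(6, d(B, -1)))*15 = (9*(2/(-5 + √((2 - ⅓*(-1)*44)² + 6²))))*15 = (9*(2/(-5 + √((2 + 44/3)² + 36))))*15 = (9*(2/(-5 + √((50/3)² + 36))))*15 = (9*(2/(-5 + √(2500/9 + 36))))*15 = (9*(2/(-5 + √(2824/9))))*15 = (9*(2/(-5 + 2*√706/3)))*15 = (18/(-5 + 2*√706/3))*15 = 270/(-5 + 2*√706/3)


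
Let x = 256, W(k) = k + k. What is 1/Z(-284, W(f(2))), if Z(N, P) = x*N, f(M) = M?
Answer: -1/72704 ≈ -1.3754e-5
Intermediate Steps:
W(k) = 2*k
Z(N, P) = 256*N
1/Z(-284, W(f(2))) = 1/(256*(-284)) = 1/(-72704) = -1/72704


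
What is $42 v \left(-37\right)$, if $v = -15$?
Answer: $23310$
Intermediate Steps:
$42 v \left(-37\right) = 42 \left(-15\right) \left(-37\right) = \left(-630\right) \left(-37\right) = 23310$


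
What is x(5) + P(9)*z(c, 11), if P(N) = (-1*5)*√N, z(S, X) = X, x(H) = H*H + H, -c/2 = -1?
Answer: -135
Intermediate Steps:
c = 2 (c = -2*(-1) = 2)
x(H) = H + H² (x(H) = H² + H = H + H²)
P(N) = -5*√N
x(5) + P(9)*z(c, 11) = 5*(1 + 5) - 5*√9*11 = 5*6 - 5*3*11 = 30 - 15*11 = 30 - 165 = -135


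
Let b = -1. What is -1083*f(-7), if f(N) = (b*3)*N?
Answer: -22743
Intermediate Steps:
f(N) = -3*N (f(N) = (-1*3)*N = -3*N)
-1083*f(-7) = -(-3249)*(-7) = -1083*21 = -22743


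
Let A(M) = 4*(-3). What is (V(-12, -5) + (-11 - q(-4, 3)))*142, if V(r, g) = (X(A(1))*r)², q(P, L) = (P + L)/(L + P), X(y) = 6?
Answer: 734424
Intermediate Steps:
A(M) = -12
q(P, L) = 1 (q(P, L) = (L + P)/(L + P) = 1)
V(r, g) = 36*r² (V(r, g) = (6*r)² = 36*r²)
(V(-12, -5) + (-11 - q(-4, 3)))*142 = (36*(-12)² + (-11 - 1*1))*142 = (36*144 + (-11 - 1))*142 = (5184 - 12)*142 = 5172*142 = 734424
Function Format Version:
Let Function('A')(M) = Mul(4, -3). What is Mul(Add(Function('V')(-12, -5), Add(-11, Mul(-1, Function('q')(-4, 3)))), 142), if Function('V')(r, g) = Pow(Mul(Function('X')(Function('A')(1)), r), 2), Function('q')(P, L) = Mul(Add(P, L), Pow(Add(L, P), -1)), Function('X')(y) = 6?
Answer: 734424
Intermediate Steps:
Function('A')(M) = -12
Function('q')(P, L) = 1 (Function('q')(P, L) = Mul(Add(L, P), Pow(Add(L, P), -1)) = 1)
Function('V')(r, g) = Mul(36, Pow(r, 2)) (Function('V')(r, g) = Pow(Mul(6, r), 2) = Mul(36, Pow(r, 2)))
Mul(Add(Function('V')(-12, -5), Add(-11, Mul(-1, Function('q')(-4, 3)))), 142) = Mul(Add(Mul(36, Pow(-12, 2)), Add(-11, Mul(-1, 1))), 142) = Mul(Add(Mul(36, 144), Add(-11, -1)), 142) = Mul(Add(5184, -12), 142) = Mul(5172, 142) = 734424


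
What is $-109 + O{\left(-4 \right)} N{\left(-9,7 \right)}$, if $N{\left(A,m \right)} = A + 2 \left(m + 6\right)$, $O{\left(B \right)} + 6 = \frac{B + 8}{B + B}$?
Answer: $- \frac{439}{2} \approx -219.5$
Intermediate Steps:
$O{\left(B \right)} = -6 + \frac{8 + B}{2 B}$ ($O{\left(B \right)} = -6 + \frac{B + 8}{B + B} = -6 + \frac{8 + B}{2 B}$)
$N{\left(A,m \right)} = 12 + A + 2 m$ ($N{\left(A,m \right)} = A + 2 \left(6 + m\right) = A + \left(12 + 2 m\right) = 12 + A + 2 m$)
$-109 + O{\left(-4 \right)} N{\left(-9,7 \right)} = -109 + \left(- \frac{11}{2} + \frac{4}{-4}\right) \left(12 - 9 + 2 \cdot 7\right) = -109 + \left(- \frac{11}{2} + 4 \left(- \frac{1}{4}\right)\right) \left(12 - 9 + 14\right) = -109 + \left(- \frac{11}{2} - 1\right) 17 = -109 - \frac{221}{2} = - \frac{439}{2}$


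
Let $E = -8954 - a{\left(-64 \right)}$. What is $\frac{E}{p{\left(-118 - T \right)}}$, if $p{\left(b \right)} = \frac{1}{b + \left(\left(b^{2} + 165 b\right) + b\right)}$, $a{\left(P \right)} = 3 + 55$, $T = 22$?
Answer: $34065360$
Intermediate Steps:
$a{\left(P \right)} = 58$
$E = -9012$ ($E = -8954 - 58 = -9012$)
$p{\left(b \right)} = \frac{1}{b^{2} + 167 b}$ ($p{\left(b \right)} = \frac{1}{b + \left(b^{2} + 166 b\right)} = \frac{1}{b^{2} + 167 b}$)
$\frac{E}{p{\left(-118 - T \right)}} = - \frac{9012}{\frac{1}{-118 - 22} \frac{1}{167 - 140}} = - \frac{9012}{\frac{1}{-140} \frac{1}{167 - 140}} = - \frac{9012}{\left(- \frac{1}{140}\right) \frac{1}{27}} = - \frac{9012}{- \frac{1}{3780}} = \left(-9012\right) \left(-3780\right) = 34065360$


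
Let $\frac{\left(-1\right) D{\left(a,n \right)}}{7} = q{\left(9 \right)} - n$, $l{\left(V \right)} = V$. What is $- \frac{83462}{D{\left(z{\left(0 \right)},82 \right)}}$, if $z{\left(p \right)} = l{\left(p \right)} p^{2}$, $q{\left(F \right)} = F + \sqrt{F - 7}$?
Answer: $- \frac{6092726}{37289} - \frac{83462 \sqrt{2}}{37289} \approx -166.56$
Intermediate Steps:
$q{\left(F \right)} = F + \sqrt{-7 + F}$
$z{\left(p \right)} = p^{3}$ ($z{\left(p \right)} = p p^{2} = p^{3}$)
$D{\left(a,n \right)} = -63 - 7 \sqrt{2} + 7 n$ ($D{\left(a,n \right)} = - 7 \left(\left(9 + \sqrt{-7 + 9}\right) - n\right) = - 7 \left(\left(9 + \sqrt{2}\right) - n\right) = - 7 \left(9 + \sqrt{2} - n\right) = -63 - 7 \sqrt{2} + 7 n$)
$- \frac{83462}{D{\left(z{\left(0 \right)},82 \right)}} = - \frac{83462}{-63 - 7 \sqrt{2} + 7 \cdot 82} = - \frac{83462}{-63 - 7 \sqrt{2} + 574} = - \frac{83462}{511 - 7 \sqrt{2}}$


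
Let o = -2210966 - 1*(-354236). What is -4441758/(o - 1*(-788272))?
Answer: 2220879/534229 ≈ 4.1572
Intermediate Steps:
o = -1856730 (o = -2210966 + 354236 = -1856730)
-4441758/(o - 1*(-788272)) = -4441758/(-1856730 - 1*(-788272)) = -4441758/(-1856730 + 788272) = -4441758/(-1068458) = -4441758*(-1/1068458) = 2220879/534229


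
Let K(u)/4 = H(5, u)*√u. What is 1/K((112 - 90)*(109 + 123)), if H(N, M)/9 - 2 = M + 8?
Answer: √319/234916704 ≈ 7.6029e-8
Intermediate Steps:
H(N, M) = 90 + 9*M (H(N, M) = 18 + 9*(M + 8) = 18 + 9*(8 + M) = 18 + (72 + 9*M) = 90 + 9*M)
K(u) = 4*√u*(90 + 9*u) (K(u) = 4*((90 + 9*u)*√u) = 4*(√u*(90 + 9*u)) = 4*√u*(90 + 9*u))
1/K((112 - 90)*(109 + 123)) = 1/(36*√((112 - 90)*(109 + 123))*(10 + (112 - 90)*(109 + 123))) = 1/(36*√(22*232)*(10 + 22*232)) = 1/(36*√5104*(10 + 5104)) = 1/(36*(4*√319)*5114) = 1/(736416*√319) = √319/234916704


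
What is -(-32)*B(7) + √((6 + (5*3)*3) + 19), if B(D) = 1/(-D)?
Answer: -32/7 + √70 ≈ 3.7952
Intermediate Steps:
B(D) = -1/D
-(-32)*B(7) + √((6 + (5*3)*3) + 19) = -(-32)*(-1/7) + √((6 + (5*3)*3) + 19) = -(-32)*(-1*⅐) + √((6 + 15*3) + 19) = -(-32)*(-1)/7 + √((6 + 45) + 19) = -32*⅐ + √(51 + 19) = -32/7 + √70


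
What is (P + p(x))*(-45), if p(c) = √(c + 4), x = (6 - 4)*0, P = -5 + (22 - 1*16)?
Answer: -135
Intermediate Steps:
P = 1 (P = -5 + (22 - 16) = -5 + 6 = 1)
x = 0 (x = 2*0 = 0)
p(c) = √(4 + c)
(P + p(x))*(-45) = (1 + √(4 + 0))*(-45) = (1 + √4)*(-45) = (1 + 2)*(-45) = 3*(-45) = -135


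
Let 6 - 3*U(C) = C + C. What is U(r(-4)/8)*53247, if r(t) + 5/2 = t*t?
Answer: 372729/8 ≈ 46591.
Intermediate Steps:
r(t) = -5/2 + t**2 (r(t) = -5/2 + t*t = -5/2 + t**2)
U(C) = 2 - 2*C/3 (U(C) = 2 - (C + C)/3 = 2 - 2*C/3)
U(r(-4)/8)*53247 = (2 - 2*(-5/2 + (-4)**2)/(3*8))*53247 = (2 - 2*(-5/2 + 16)/(3*8))*53247 = (2 - 9/8)*53247 = (7/8)*53247 = 372729/8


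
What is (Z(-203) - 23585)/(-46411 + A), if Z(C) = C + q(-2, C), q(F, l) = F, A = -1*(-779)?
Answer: 11895/22816 ≈ 0.52135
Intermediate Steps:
A = 779
Z(C) = -2 + C (Z(C) = C - 2 = -2 + C)
(Z(-203) - 23585)/(-46411 + A) = ((-2 - 203) - 23585)/(-46411 + 779) = (-205 - 23585)/(-45632) = -23790*(-1/45632) = 11895/22816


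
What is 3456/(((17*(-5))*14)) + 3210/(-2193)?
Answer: -111754/25585 ≈ -4.3680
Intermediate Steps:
3456/(((17*(-5))*14)) + 3210/(-2193) = 3456/((-85*14)) + 3210*(-1/2193) = 3456/(-1190) - 1070/731 = 3456*(-1/1190) - 1070/731 = -1728/595 - 1070/731 = -111754/25585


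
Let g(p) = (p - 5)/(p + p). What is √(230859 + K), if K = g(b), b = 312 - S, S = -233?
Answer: 3*√304760185/109 ≈ 480.48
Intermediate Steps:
b = 545 (b = 312 - 1*(-233) = 312 + 233 = 545)
g(p) = (-5 + p)/(2*p) (g(p) = (-5 + p)/((2*p)) = (-5 + p)*(1/(2*p)) = (-5 + p)/(2*p))
K = 54/109 (K = (½)*(-5 + 545)/545 = (½)*(1/545)*540 = 54/109 ≈ 0.49541)
√(230859 + K) = √(230859 + 54/109) = √(25163685/109) = 3*√304760185/109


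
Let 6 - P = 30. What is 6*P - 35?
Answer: -179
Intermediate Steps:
P = -24 (P = 6 - 1*30 = 6 - 30 = -24)
6*P - 35 = 6*(-24) - 35 = -144 - 35 = -179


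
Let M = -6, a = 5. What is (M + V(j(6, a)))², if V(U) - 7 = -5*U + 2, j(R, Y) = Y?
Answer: 484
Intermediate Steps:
V(U) = 9 - 5*U (V(U) = 7 + (-5*U + 2) = 7 + (2 - 5*U) = 9 - 5*U)
(M + V(j(6, a)))² = (-6 + (9 - 5*5))² = (-6 + (9 - 25))² = (-6 - 16)² = (-22)² = 484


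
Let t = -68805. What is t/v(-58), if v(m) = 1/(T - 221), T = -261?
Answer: 33164010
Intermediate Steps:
v(m) = -1/482 (v(m) = 1/(-261 - 221) = 1/(-482) = -1/482)
t/v(-58) = -68805/(-1/482) = -68805*(-482) = 33164010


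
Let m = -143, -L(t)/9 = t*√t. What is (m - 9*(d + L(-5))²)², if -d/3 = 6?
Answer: 6692738356 + 2568004560*I*√5 ≈ 6.6927e+9 + 5.7422e+9*I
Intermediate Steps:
d = -18 (d = -3*6 = -18)
L(t) = -9*t^(3/2) (L(t) = -9*t*√t = -9*t^(3/2))
(m - 9*(d + L(-5))²)² = (-143 - 9*(-18 - (-45)*I*√5)²)² = (-143 - 9*(-18 + 45*I*√5)²)²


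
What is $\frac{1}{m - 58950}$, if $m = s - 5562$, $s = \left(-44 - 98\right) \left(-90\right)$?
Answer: $- \frac{1}{51732} \approx -1.933 \cdot 10^{-5}$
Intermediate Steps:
$s = 12780$ ($s = \left(-142\right) \left(-90\right) = 12780$)
$m = 7218$ ($m = 12780 - 5562 = 7218$)
$\frac{1}{m - 58950} = \frac{1}{7218 - 58950} = \frac{1}{-51732} = - \frac{1}{51732}$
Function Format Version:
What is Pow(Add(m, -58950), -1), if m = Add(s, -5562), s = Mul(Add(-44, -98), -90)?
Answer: Rational(-1, 51732) ≈ -1.9330e-5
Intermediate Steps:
s = 12780 (s = Mul(-142, -90) = 12780)
m = 7218 (m = Add(12780, -5562) = 7218)
Pow(Add(m, -58950), -1) = Pow(Add(7218, -58950), -1) = Pow(-51732, -1) = Rational(-1, 51732)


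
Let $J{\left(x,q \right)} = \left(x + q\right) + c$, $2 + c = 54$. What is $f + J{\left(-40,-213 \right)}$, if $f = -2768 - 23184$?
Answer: $-26153$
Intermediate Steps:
$c = 52$ ($c = -2 + 54 = 52$)
$J{\left(x,q \right)} = 52 + q + x$ ($J{\left(x,q \right)} = \left(x + q\right) + 52 = \left(q + x\right) + 52 = 52 + q + x$)
$f = -25952$
$f + J{\left(-40,-213 \right)} = -25952 - 201 = -26153$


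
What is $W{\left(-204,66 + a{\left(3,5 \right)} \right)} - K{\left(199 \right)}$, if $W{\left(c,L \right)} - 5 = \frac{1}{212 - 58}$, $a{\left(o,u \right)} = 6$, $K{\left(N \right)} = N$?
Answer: $- \frac{29875}{154} \approx -193.99$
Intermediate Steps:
$W{\left(c,L \right)} = \frac{771}{154}$ ($W{\left(c,L \right)} = 5 + \frac{1}{212 - 58} = 5 + \frac{1}{154} = \frac{771}{154}$)
$W{\left(-204,66 + a{\left(3,5 \right)} \right)} - K{\left(199 \right)} = \frac{771}{154} - 199 = - \frac{29875}{154}$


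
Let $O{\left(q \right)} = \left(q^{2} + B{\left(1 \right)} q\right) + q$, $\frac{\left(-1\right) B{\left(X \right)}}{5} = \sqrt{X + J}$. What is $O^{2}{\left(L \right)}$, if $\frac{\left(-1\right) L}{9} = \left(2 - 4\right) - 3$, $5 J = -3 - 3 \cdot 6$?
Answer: $4122900 - 745200 i \sqrt{5} \approx 4.1229 \cdot 10^{6} - 1.6663 \cdot 10^{6} i$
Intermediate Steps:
$J = - \frac{21}{5}$ ($J = \frac{-3 - 3 \cdot 6}{5} = \frac{-3 - 18}{5} = \frac{1}{5} \left(-21\right) = - \frac{21}{5} \approx -4.2$)
$B{\left(X \right)} = - 5 \sqrt{- \frac{21}{5} + X}$ ($B{\left(X \right)} = - 5 \sqrt{X - \frac{21}{5}} = - 5 \sqrt{- \frac{21}{5} + X}$)
$L = 45$ ($L = - 9 \left(\left(2 - 4\right) - 3\right) = - 9 \left(-2 - 3\right) = \left(-9\right) \left(-5\right) = 45$)
$O{\left(q \right)} = q + q^{2} - 4 i q \sqrt{5}$ ($O{\left(q \right)} = \left(q^{2} + - \sqrt{-105 + 25 \cdot 1} q\right) + q = \left(q^{2} + - \sqrt{-105 + 25} q\right) + q = \left(q^{2} + - \sqrt{-80} q\right) + q = \left(q^{2} + - 4 i \sqrt{5} q\right) + q = \left(q^{2} - 4 i q \sqrt{5}\right) + q = q + q^{2} - 4 i q \sqrt{5}$)
$O^{2}{\left(L \right)} = \left(45 \left(1 + 45 - 4 i \sqrt{5}\right)\right)^{2} = \left(45 \left(46 - 4 i \sqrt{5}\right)\right)^{2} = \left(2070 - 180 i \sqrt{5}\right)^{2}$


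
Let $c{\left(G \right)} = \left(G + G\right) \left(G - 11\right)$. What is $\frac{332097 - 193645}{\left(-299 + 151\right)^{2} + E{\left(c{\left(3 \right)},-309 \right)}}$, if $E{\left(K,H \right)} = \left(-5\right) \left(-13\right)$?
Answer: $\frac{138452}{21969} \approx 6.3022$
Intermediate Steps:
$c{\left(G \right)} = 2 G \left(-11 + G\right)$
$E{\left(K,H \right)} = 65$
$\frac{332097 - 193645}{\left(-299 + 151\right)^{2} + E{\left(c{\left(3 \right)},-309 \right)}} = \frac{332097 - 193645}{\left(-299 + 151\right)^{2} + 65} = \frac{138452}{\left(-148\right)^{2} + 65} = \frac{138452}{21904 + 65} = \frac{138452}{21969}$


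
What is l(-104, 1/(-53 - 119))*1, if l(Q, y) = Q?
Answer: -104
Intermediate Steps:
l(-104, 1/(-53 - 119))*1 = -104*1 = -104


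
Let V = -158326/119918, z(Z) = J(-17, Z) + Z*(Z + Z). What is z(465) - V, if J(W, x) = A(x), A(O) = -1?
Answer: 25929288754/59959 ≈ 4.3245e+5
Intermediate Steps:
J(W, x) = -1
z(Z) = -1 + 2*Z² (z(Z) = -1 + Z*(Z + Z) = -1 + Z*(2*Z) = -1 + 2*Z²)
V = -79163/59959 (V = -158326*1/119918 = -79163/59959 ≈ -1.3203)
z(465) - V = (-1 + 2*465²) - 1*(-79163/59959) = (-1 + 2*216225) + 79163/59959 = (-1 + 432450) + 79163/59959 = 432449 + 79163/59959 = 25929288754/59959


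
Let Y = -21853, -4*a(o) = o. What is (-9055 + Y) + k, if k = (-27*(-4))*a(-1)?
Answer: -30881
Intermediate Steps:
a(o) = -o/4
k = 27 (k = (-27*(-4))*(-¼*(-1)) = 108*(¼) = 27)
(-9055 + Y) + k = (-9055 - 21853) + 27 = -30908 + 27 = -30881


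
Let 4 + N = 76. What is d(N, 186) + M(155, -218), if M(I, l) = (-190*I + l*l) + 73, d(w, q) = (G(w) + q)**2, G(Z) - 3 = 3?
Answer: 55011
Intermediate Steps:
N = 72 (N = -4 + 76 = 72)
G(Z) = 6 (G(Z) = 3 + 3 = 6)
d(w, q) = (6 + q)**2
M(I, l) = 73 + l**2 - 190*I (M(I, l) = (-190*I + l**2) + 73 = (l**2 - 190*I) + 73 = 73 + l**2 - 190*I)
d(N, 186) + M(155, -218) = (6 + 186)**2 + (73 + (-218)**2 - 190*155) = 192**2 + (73 + 47524 - 29450) = 36864 + 18147 = 55011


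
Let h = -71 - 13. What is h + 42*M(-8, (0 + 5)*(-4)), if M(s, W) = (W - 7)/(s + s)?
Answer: -105/8 ≈ -13.125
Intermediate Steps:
h = -84
M(s, W) = (-7 + W)/(2*s) (M(s, W) = (-7 + W)/((2*s)) = (-7 + W)*(1/(2*s)) = (-7 + W)/(2*s))
h + 42*M(-8, (0 + 5)*(-4)) = -84 + 42*((½)*(-7 + (0 + 5)*(-4))/(-8)) = -84 + 42*((½)*(-⅛)*(-7 + 5*(-4))) = -84 + 42*((½)*(-⅛)*(-7 - 20)) = -84 + 42*((½)*(-⅛)*(-27)) = -84 + 42*(27/16) = -84 + 567/8 = -105/8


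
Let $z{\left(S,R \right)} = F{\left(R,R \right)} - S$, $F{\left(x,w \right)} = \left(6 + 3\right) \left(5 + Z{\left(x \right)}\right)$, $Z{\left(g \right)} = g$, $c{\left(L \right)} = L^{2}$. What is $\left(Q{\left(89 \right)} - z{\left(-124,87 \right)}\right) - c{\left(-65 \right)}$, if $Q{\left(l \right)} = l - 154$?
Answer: $-5242$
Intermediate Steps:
$F{\left(x,w \right)} = 45 + 9 x$ ($F{\left(x,w \right)} = \left(6 + 3\right) \left(5 + x\right) = 9 \left(5 + x\right) = 45 + 9 x$)
$Q{\left(l \right)} = -154 + l$
$z{\left(S,R \right)} = 45 - S + 9 R$ ($z{\left(S,R \right)} = \left(45 + 9 R\right) - S = 45 - S + 9 R$)
$\left(Q{\left(89 \right)} - z{\left(-124,87 \right)}\right) - c{\left(-65 \right)} = \left(\left(-154 + 89\right) - \left(45 - -124 + 9 \cdot 87\right)\right) - \left(-65\right)^{2} = \left(-65 - \left(45 + 124 + 783\right)\right) - 4225 = \left(-65 - 952\right) - 4225 = -1017 - 4225 = -5242$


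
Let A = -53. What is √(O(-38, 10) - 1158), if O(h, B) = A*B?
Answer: 2*I*√422 ≈ 41.085*I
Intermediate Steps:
O(h, B) = -53*B
√(O(-38, 10) - 1158) = √(-53*10 - 1158) = √(-530 - 1158) = √(-1688) = 2*I*√422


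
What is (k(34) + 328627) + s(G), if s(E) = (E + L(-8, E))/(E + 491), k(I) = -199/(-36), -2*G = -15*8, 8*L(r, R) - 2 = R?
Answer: 1629689315/4959 ≈ 3.2863e+5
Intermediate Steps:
L(r, R) = 1/4 + R/8
G = 60 (G = -(-15)*8/2 = -1/2*(-120) = 60)
k(I) = 199/36 (k(I) = -199*(-1/36) = 199/36)
s(E) = (1/4 + 9*E/8)/(491 + E) (s(E) = (E + (1/4 + E/8))/(E + 491) = (1/4 + 9*E/8)/(491 + E))
(k(34) + 328627) + s(G) = (199/36 + 328627) + (2 + 9*60)/(8*(491 + 60)) = 11830771/36 + (1/8)*(2 + 540)/551 = 11830771/36 + (1/8)*(1/551)*542 = 11830771/36 + 271/2204 = 1629689315/4959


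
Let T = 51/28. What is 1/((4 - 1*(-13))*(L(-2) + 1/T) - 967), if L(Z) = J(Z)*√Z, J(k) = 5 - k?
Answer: -507/500531 - 63*I*√2/500531 ≈ -0.0010129 - 0.000178*I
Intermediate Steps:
T = 51/28 (T = 51*(1/28) = 51/28 ≈ 1.8214)
L(Z) = √Z*(5 - Z) (L(Z) = (5 - Z)*√Z = √Z*(5 - Z))
1/((4 - 1*(-13))*(L(-2) + 1/T) - 967) = 1/((4 - 1*(-13))*(√(-2)*(5 - 1*(-2)) + 1/(51/28)) - 967) = 1/((4 + 13)*((I*√2)*(5 + 2) + 28/51) - 967) = 1/(17*((I*√2)*7 + 28/51) - 967) = 1/(17*(7*I*√2 + 28/51) - 967) = 1/(17*(28/51 + 7*I*√2) - 967) = 1/((28/3 + 119*I*√2) - 967) = 1/(-2873/3 + 119*I*√2)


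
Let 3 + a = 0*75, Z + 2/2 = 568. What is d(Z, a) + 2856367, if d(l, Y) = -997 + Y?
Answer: 2855367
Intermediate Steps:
Z = 567 (Z = -1 + 568 = 567)
a = -3 (a = -3 + 0*75 = -3 + 0 = -3)
d(Z, a) + 2856367 = (-997 - 3) + 2856367 = -1000 + 2856367 = 2855367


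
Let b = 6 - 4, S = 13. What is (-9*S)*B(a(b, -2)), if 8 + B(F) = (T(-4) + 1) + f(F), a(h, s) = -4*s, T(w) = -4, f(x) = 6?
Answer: 585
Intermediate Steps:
b = 2
B(F) = -5 (B(F) = -8 + ((-4 + 1) + 6) = -8 + (-3 + 6) = -8 + 3 = -5)
(-9*S)*B(a(b, -2)) = -9*13*(-5) = -117*(-5) = 585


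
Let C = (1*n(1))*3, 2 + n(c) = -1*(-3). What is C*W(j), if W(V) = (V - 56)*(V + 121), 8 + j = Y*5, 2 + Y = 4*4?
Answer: 3294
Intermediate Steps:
n(c) = 1 (n(c) = -2 - 1*(-3) = -2 + 3 = 1)
Y = 14 (Y = -2 + 4*4 = -2 + 16 = 14)
j = 62 (j = -8 + 14*5 = -8 + 70 = 62)
C = 3 (C = (1*1)*3 = 1*3 = 3)
W(V) = (-56 + V)*(121 + V)
C*W(j) = 3*(-6776 + 62² + 65*62) = 3*(-6776 + 3844 + 4030) = 3*1098 = 3294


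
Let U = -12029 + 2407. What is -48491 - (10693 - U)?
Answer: -68806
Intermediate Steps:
U = -9622
-48491 - (10693 - U) = -48491 - (10693 - 1*(-9622)) = -48491 - (10693 + 9622) = -48491 - 1*20315 = -48491 - 20315 = -68806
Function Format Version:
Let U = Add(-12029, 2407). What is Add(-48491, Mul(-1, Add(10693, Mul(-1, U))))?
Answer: -68806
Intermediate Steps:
U = -9622
Add(-48491, Mul(-1, Add(10693, Mul(-1, U)))) = Add(-48491, Mul(-1, Add(10693, Mul(-1, -9622)))) = Add(-48491, Mul(-1, Add(10693, 9622))) = Add(-48491, Mul(-1, 20315)) = Add(-48491, -20315) = -68806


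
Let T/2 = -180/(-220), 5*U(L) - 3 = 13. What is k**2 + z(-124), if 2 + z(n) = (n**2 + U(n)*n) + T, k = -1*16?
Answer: 837916/55 ≈ 15235.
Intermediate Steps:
U(L) = 16/5 (U(L) = 3/5 + (1/5)*13 = 3/5 + 13/5 = 16/5)
k = -16
T = 18/11 (T = 2*(-180/(-220)) = 2*(-180*(-1/220)) = 2*(9/11) = 18/11 ≈ 1.6364)
z(n) = -4/11 + n**2 + 16*n/5 (z(n) = -2 + ((n**2 + 16*n/5) + 18/11) = -2 + (18/11 + n**2 + 16*n/5) = -4/11 + n**2 + 16*n/5)
k**2 + z(-124) = (-16)**2 + (-4/11 + (-124)**2 + (16/5)*(-124)) = 256 + (-4/11 + 15376 - 1984/5) = 256 + 823836/55 = 837916/55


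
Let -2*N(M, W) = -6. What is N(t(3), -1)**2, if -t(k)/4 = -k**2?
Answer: 9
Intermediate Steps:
t(k) = 4*k**2 (t(k) = -(-4)*k**2 = 4*k**2)
N(M, W) = 3 (N(M, W) = -1/2*(-6) = 3)
N(t(3), -1)**2 = 3**2 = 9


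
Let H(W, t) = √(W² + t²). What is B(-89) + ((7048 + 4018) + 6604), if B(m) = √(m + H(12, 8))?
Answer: 17670 + √(-89 + 4*√13) ≈ 17670.0 + 8.6358*I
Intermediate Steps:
B(m) = √(m + 4*√13) (B(m) = √(m + √(12² + 8²)) = √(m + √(144 + 64)) = √(m + √208) = √(m + 4*√13))
B(-89) + ((7048 + 4018) + 6604) = √(-89 + 4*√13) + ((7048 + 4018) + 6604) = √(-89 + 4*√13) + (11066 + 6604) = √(-89 + 4*√13) + 17670 = 17670 + √(-89 + 4*√13)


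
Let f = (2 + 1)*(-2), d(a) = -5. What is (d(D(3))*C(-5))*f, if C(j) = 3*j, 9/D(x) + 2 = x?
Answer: -450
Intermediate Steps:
D(x) = 9/(-2 + x)
f = -6 (f = 3*(-2) = -6)
(d(D(3))*C(-5))*f = -15*(-5)*(-6) = -5*(-15)*(-6) = 75*(-6) = -450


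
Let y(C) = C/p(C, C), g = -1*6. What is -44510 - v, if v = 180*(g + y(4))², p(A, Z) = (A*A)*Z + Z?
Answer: -14699570/289 ≈ -50864.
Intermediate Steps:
p(A, Z) = Z + Z*A² (p(A, Z) = A²*Z + Z = Z*A² + Z = Z + Z*A²)
g = -6
y(C) = 1/(1 + C²) (y(C) = C/((C*(1 + C²))) = C*(1/(C*(1 + C²))) = 1/(1 + C²))
v = 1836180/289 (v = 180*(-6 + 1/(1 + 4²))² = 180*(-6 + 1/(1 + 16))² = 180*(-6 + 1/17)² = 180*(-101/17)² = 180*(10201/289) = 1836180/289 ≈ 6353.6)
-44510 - v = -44510 - 1*1836180/289 = -44510 - 1836180/289 = -14699570/289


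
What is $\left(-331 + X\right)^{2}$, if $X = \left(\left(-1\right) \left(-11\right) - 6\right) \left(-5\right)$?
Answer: $126736$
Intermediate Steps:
$X = -25$ ($X = \left(11 - 6\right) \left(-5\right) = 5 \left(-5\right) = -25$)
$\left(-331 + X\right)^{2} = \left(-331 - 25\right)^{2} = \left(-356\right)^{2} = 126736$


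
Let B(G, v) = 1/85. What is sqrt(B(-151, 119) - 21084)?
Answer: I*sqrt(152331815)/85 ≈ 145.2*I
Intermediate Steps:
B(G, v) = 1/85
sqrt(B(-151, 119) - 21084) = sqrt(1/85 - 21084) = sqrt(-1792139/85) = I*sqrt(152331815)/85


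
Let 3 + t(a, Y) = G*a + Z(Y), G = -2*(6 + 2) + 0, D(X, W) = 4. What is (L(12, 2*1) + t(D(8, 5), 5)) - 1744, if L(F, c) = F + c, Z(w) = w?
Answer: -1792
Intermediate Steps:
G = -16 (G = -2*8 + 0 = -16 + 0 = -16)
t(a, Y) = -3 + Y - 16*a (t(a, Y) = -3 + (-16*a + Y) = -3 + (Y - 16*a) = -3 + Y - 16*a)
(L(12, 2*1) + t(D(8, 5), 5)) - 1744 = ((12 + 2*1) + (-3 + 5 - 16*4)) - 1744 = ((12 + 2) + (-3 + 5 - 64)) - 1744 = (14 - 62) - 1744 = -48 - 1744 = -1792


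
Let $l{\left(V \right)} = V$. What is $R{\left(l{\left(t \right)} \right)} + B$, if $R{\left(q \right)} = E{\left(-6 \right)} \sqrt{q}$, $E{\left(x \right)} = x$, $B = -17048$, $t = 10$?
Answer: $-17048 - 6 \sqrt{10} \approx -17067.0$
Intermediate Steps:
$R{\left(q \right)} = - 6 \sqrt{q}$
$R{\left(l{\left(t \right)} \right)} + B = - 6 \sqrt{10} - 17048 = -17048 - 6 \sqrt{10}$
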